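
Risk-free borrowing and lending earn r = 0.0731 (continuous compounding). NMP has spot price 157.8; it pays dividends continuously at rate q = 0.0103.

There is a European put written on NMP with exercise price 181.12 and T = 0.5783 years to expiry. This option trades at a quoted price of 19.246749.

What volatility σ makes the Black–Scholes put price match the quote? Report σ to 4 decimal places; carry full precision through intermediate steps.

sigma = 0.1661

At σ = 0.1661 the Black–Scholes value reproduces the quote:
σ√T = 0.1661·√0.5783 = 0.126312
d₁ = (ln(S/K) + (r−q+σ²/2)T) / (σ√T) = (ln(157.8/181.12) + (0.0731−0.0103+0.1661²/2)·0.5783) / 0.126312 = (-0.137831 + 0.044295) / 0.126312 = -0.740519
d₂ = d₁ − σ√T = -0.740519 − 0.126312 = -0.866831
e^{−rT} = 0.958607
e^{−qT} = 0.994061
N(−d₁) = 0.770507,  N(−d₂) = 0.806983
V = K·e^{−rT}·N(−d₂) − S·e^{−qT}·N(−d₁) = 140.110726 − 120.863977 = 19.246749 (matching the quote); vega is positive throughout, so no other σ reproduces this price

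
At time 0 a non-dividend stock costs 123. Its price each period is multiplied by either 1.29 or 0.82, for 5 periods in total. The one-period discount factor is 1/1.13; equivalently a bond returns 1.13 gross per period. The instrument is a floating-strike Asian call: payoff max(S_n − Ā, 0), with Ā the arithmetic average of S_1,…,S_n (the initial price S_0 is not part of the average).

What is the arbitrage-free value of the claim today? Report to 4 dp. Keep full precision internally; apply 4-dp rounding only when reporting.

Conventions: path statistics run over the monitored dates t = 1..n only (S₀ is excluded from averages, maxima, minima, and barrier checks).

No-arbitrage gives p* = (R−d)/(u−d) = 0.6596: enumerate every path, weight its payoff by its p*-probability, and discount by R^5.
Enumerate all 2^5 = 32 price paths (U = up ×1.29, D = down ×0.82); each path with k up-moves has probability p*^k·(1−p*)^(5−k).
DDDDD: Ā=70.5191, payoff=0.0000, prob=0.004572
UDDDD: Ā=110.9386, payoff=0.0000, prob=0.008858
DUDDD: Ā=99.3766, payoff=0.0000, prob=0.008858
UUDDD: Ā=156.3363, payoff=0.0000, prob=0.017163
DDUDD: Ā=89.8957, payoff=0.0000, prob=0.008858
UDUDD: Ā=141.4213, payoff=0.0000, prob=0.017163
DUUDD: Ā=129.8593, payoff=0.0000, prob=0.017163
UUUDD: Ā=204.2909, payoff=0.0000, prob=0.033253
DDDUD: Ā=82.1214, payoff=0.0000, prob=0.008858
UDDUD: Ā=129.1910, payoff=0.0000, prob=0.017163
DUDUD: Ā=117.6290, payoff=0.0000, prob=0.017163
UUDUD: Ā=185.0506, payoff=0.0000, prob=0.033253
DDUUD: Ā=108.1482, payoff=4.7082, prob=0.017163
UDUUD: Ā=170.1356, payoff=7.4068, prob=0.033253
DUUUD: Ā=158.5736, payoff=18.9688, prob=0.033253
UUUUD: Ā=249.4633, payoff=29.8411, prob=0.064428
DDDDU: Ā=75.7465, payoff=0.0000, prob=0.008858
UDDDU: Ā=119.1622, payoff=0.0000, prob=0.017163
DUDDU: Ā=107.6002, payoff=5.2562, prob=0.017163
UUDDU: Ā=169.2735, payoff=8.2688, prob=0.033253
DDUDU: Ā=98.1194, payoff=14.7370, prob=0.017163
UDUDU: Ā=154.3585, payoff=23.1838, prob=0.033253
DUUDU: Ā=142.7965, payoff=34.7458, prob=0.033253
UUUDU: Ā=224.6433, payoff=54.6611, prob=0.064428
DDDUU: Ā=90.3451, payoff=22.5113, prob=0.017163
UDDUU: Ā=142.1282, payoff=35.4141, prob=0.033253
DUDUU: Ā=130.5662, payoff=46.9761, prob=0.033253
UUDUU: Ā=205.4030, payoff=73.9014, prob=0.064428
DDUUU: Ā=121.0854, payoff=56.4569, prob=0.033253
UDUUU: Ā=190.4880, payoff=88.8164, prob=0.064428
DUUUU: Ā=178.9260, payoff=100.3784, prob=0.064428
UUUUU: Ā=281.4811, payoff=157.9124, prob=0.124830
Price = Σ prob·payoff / R^5 = 50.613281 / 1.842435 = 27.4709

price = 27.4709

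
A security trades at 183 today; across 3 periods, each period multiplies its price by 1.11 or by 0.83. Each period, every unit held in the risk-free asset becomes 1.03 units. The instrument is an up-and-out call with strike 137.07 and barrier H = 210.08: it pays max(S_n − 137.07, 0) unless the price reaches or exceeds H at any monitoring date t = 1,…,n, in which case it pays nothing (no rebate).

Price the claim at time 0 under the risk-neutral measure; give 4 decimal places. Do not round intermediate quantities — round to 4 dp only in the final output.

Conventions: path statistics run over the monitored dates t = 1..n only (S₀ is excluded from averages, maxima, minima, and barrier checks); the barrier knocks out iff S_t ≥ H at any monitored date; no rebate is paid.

Risk-neutral up-probability p* = (R−d)/(u−d) = (1.03−0.83)/(1.11−0.83) = 0.7143; the claim prices as the p*-weighted sum of path payoffs discounted by R^3.
Enumerate all 2^3 = 8 price paths (U = up ×1.11, D = down ×0.83); each path with k up-moves has probability p*^k·(1−p*)^(3−k).
DDD: M=151.8900, payoff=0.0000, prob=0.023324
UDD: M=203.1300, payoff=2.8663, prob=0.058309
DUD: M=168.5979, payoff=2.8663, prob=0.058309
UUD: M=225.4743, payoff=0.0000, prob=0.145773
DDU: M=151.8900, payoff=2.8663, prob=0.058309
UDU: M=203.1300, payoff=50.0737, prob=0.145773
DUU: M=187.1437, payoff=50.0737, prob=0.145773
UUU: M=250.2765, payoff=0.0000, prob=0.364431
Price = Σ prob·payoff / R^3 = 15.100123 / 1.092727 = 13.8188

price = 13.8188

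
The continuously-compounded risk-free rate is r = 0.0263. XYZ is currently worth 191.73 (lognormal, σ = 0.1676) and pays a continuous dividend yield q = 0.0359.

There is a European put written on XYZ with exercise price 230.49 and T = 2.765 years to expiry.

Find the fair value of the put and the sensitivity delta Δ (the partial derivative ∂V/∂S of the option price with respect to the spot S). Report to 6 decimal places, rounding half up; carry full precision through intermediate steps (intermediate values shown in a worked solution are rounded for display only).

price = 47.652059
Δ = -0.662139

σ√T = 0.1676·√2.765 = 0.278690
d₁ = (ln(S/K) + (r−q+σ²/2)T) / (σ√T) = (ln(191.73/230.49) + (0.0263−0.0359+0.1676²/2)·2.765) / 0.278690 = (-0.184119 + 0.012290) / 0.278690 = -0.616560
d₂ = d₁ − σ√T = -0.616560 − 0.278690 = -0.895250
e^{−rT} = 0.929862
e^{−qT} = 0.905504
N(−d₁) = 0.731238,  N(−d₂) = 0.814673
Put price V = K·e^{−rT}·N(−d₂) − S·e^{−qT}·N(−d₁) = 174.603896 − 126.951837 = 47.652059
Δ = −e^{−qT}·N(−d₁) = -0.662139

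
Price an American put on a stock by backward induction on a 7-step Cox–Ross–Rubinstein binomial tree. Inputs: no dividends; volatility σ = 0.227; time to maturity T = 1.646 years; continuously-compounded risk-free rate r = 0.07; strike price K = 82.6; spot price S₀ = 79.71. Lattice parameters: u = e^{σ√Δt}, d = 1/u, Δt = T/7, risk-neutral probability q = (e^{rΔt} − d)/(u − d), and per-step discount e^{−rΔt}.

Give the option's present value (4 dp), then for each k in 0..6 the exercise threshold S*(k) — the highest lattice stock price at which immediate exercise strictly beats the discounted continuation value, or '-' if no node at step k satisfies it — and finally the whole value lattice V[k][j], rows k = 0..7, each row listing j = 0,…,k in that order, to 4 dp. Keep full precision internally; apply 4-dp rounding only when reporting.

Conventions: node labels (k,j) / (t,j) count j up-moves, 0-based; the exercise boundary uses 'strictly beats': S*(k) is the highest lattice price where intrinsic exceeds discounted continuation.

params: Δt=0.23514 u=1.11636 d=0.89577 q=0.54774 e^(-rΔt)=0.98367
t_7 payoffs: 45.7128 36.6288 25.3076 11.1985 0.0000 0.0000 0.0000 0.0000
t_6: node(6,0) S=41.1795 payoff=41.4205 vs cont=40.0720 → 41.4205 [stop]  node(6,1) S=51.3206 payoff=31.2794 vs cont=29.9309 → 31.2794 [stop]  node(6,2) S=63.9591 payoff=18.6409 vs cont=17.2925 → 18.6409 [stop]  node(6,3) S=79.7100 payoff=2.8900 vs cont=4.9819 → 4.9819 [wait]  node(6,4) S=99.3398 payoff=0.0000 vs cont=0.0000 → 0.0000 [wait]  node(6,5) S=123.8038 payoff=0.0000 vs cont=0.0000 → 0.0000 [wait]  node(6,6) S=154.2924 payoff=0.0000 vs cont=0.0000 → 0.0000 [wait]  ⇒ S*(6)=63.9591
t_5: node(5,0) S=45.9712 payoff=36.6288 vs cont=35.2803 → 36.6288 [stop]  node(5,1) S=57.2924 payoff=25.3076 vs cont=23.9591 → 25.3076 [stop]  node(5,2) S=71.4015 payoff=11.1985 vs cont=10.9771 → 11.1985 [stop]  node(5,3) S=88.9853 payoff=0.0000 vs cont=2.2163 → 2.2163 [wait]  node(5,4) S=110.8993 payoff=0.0000 vs cont=0.0000 → 0.0000 [wait]  node(5,5) S=138.2100 payoff=0.0000 vs cont=0.0000 → 0.0000 [wait]  ⇒ S*(5)=71.4015
t_4: node(4,0) S=51.3206 payoff=31.2794 vs cont=29.9309 → 31.2794 [stop]  node(4,1) S=63.9591 payoff=18.6409 vs cont=17.2925 → 18.6409 [stop]  node(4,2) S=79.7100 payoff=2.8900 vs cont=6.1761 → 6.1761 [wait]  node(4,3) S=99.3398 payoff=0.0000 vs cont=0.9860 → 0.9860 [wait]  node(4,4) S=123.8038 payoff=0.0000 vs cont=0.0000 → 0.0000 [wait]  ⇒ S*(4)=63.9591
t_3: node(3,0) S=57.2924 payoff=25.3076 vs cont=23.9591 → 25.3076 [stop]  node(3,1) S=71.4015 payoff=11.1985 vs cont=11.6205 → 11.6205 [wait]  node(3,2) S=88.9853 payoff=0.0000 vs cont=3.2788 → 3.2788 [wait]  node(3,3) S=110.8993 payoff=0.0000 vs cont=0.4386 → 0.4386 [wait]  ⇒ S*(3)=57.2924
t_2: node(2,0) S=63.9591 payoff=18.6409 vs cont=17.5199 → 18.6409 [stop]  node(2,1) S=79.7100 payoff=2.8900 vs cont=6.9363 → 6.9363 [wait]  node(2,2) S=99.3398 payoff=0.0000 vs cont=1.6950 → 1.6950 [wait]  ⇒ S*(2)=63.9591
t_1: node(1,0) S=71.4015 payoff=11.1985 vs cont=12.0302 → 12.0302 [wait]  node(1,1) S=88.9853 payoff=0.0000 vs cont=3.9991 → 3.9991 [wait]  ⇒ S*(1)=-
t_0: node(0,0) S=79.7100 payoff=2.8900 vs cont=7.5066 → 7.5066 [wait]  ⇒ S*(0)=-

price = 7.5066
boundary = - - 63.9591 57.2924 63.9591 71.4015 63.9591
tree:
7.5066
12.0302 3.9991
18.6409 6.9363 1.6950
25.3076 11.6205 3.2788 0.4386
31.2794 18.6409 6.1761 0.9860 0.0000
36.6288 25.3076 11.1985 2.2163 0.0000 0.0000
41.4205 31.2794 18.6409 4.9819 0.0000 0.0000 0.0000
45.7128 36.6288 25.3076 11.1985 0.0000 0.0000 0.0000 0.0000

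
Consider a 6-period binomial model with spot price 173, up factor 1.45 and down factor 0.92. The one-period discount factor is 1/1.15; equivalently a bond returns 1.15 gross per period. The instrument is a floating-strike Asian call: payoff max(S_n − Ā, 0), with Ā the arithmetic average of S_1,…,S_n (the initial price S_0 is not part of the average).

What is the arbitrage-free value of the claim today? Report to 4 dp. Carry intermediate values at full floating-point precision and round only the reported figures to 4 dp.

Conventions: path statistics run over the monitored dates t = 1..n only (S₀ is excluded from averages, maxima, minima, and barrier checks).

No-arbitrage gives p* = (R−d)/(u−d) = 0.4340: enumerate every path, weight its payoff by its p*-probability, and discount by R^6.
Enumerate all 2^6 = 64 price paths (U = up ×1.45, D = down ×0.92); each path with k up-moves has probability p*^k·(1−p*)^(6−k).
DDDDDD: Ā=130.5261, payoff=0.0000, prob=0.032891
UDDDDD: Ā=205.7205, payoff=0.0000, prob=0.025216
DUDDDD: Ā=190.4388, payoff=0.0000, prob=0.025216
UUDDDD: Ā=300.1482, payoff=0.0000, prob=0.019332
DDUDDD: Ā=176.3797, payoff=0.0000, prob=0.025216
UDUDDD: Ā=277.9898, payoff=0.0000, prob=0.019332
DUUDDD: Ā=262.7081, payoff=0.0000, prob=0.019332
UUUDDD: Ā=414.0508, payoff=0.0000, prob=0.014821
DDDUDD: Ā=163.4453, payoff=1.8853, prob=0.025216
UDDUDD: Ā=257.6040, payoff=2.9714, prob=0.019332
DUDUDD: Ā=242.3224, payoff=18.2530, prob=0.019332
UUDUDD: Ā=381.9211, payoff=28.7684, prob=0.014821
DDUUDD: Ā=228.2632, payoff=32.3122, prob=0.019332
UDUUDD: Ā=359.7627, payoff=50.9268, prob=0.014821
DUUUDD: Ā=344.4810, payoff=66.2085, prob=0.014821
UUUUDD: Ā=542.9321, payoff=104.3503, prob=0.011363
DDDDUD: Ā=151.5457, payoff=13.7849, prob=0.025216
UDDDUD: Ā=238.8491, payoff=21.7263, prob=0.019332
DUDDUD: Ā=223.5675, payoff=37.0079, prob=0.019332
UUDDUD: Ā=352.3618, payoff=58.3277, prob=0.014821
DDUDUD: Ā=209.5083, payoff=51.0671, prob=0.019332
UDUDUD: Ā=330.2034, payoff=80.4861, prob=0.014821
DUUDUD: Ā=314.9217, payoff=95.7678, prob=0.014821
UUUDUD: Ā=496.3440, payoff=150.9384, prob=0.011363
DDDUUD: Ā=196.5739, payoff=64.0015, prob=0.019332
UDDUUD: Ā=309.8176, payoff=100.8719, prob=0.014821
DUDUUD: Ā=294.5360, payoff=116.1535, prob=0.014821
UUDUUD: Ā=464.2143, payoff=183.0681, prob=0.011363
DDUUUD: Ā=280.4768, payoff=130.2127, prob=0.014821
UDUUUD: Ā=442.0559, payoff=205.2265, prob=0.011363
DUUUUD: Ā=426.7742, payoff=220.5082, prob=0.011363
UUUUUD: Ā=672.6332, payoff=347.5400, prob=0.008712
DDDDDU: Ā=140.5980, payoff=24.7326, prob=0.025216
UDDDDU: Ā=221.5947, payoff=38.9808, prob=0.019332
DUDDDU: Ā=206.3130, payoff=54.2624, prob=0.019332
UUDDDU: Ā=325.1672, payoff=85.5223, prob=0.014821
DDUDDU: Ā=192.2539, payoff=68.3216, prob=0.019332
UDUDDU: Ā=303.0088, payoff=107.6807, prob=0.014821
DUUDDU: Ā=287.7271, payoff=122.9624, prob=0.014821
UUUDDU: Ā=453.4830, payoff=193.7994, prob=0.011363
DDDUDU: Ā=179.3194, payoff=81.2560, prob=0.019332
UDDUDU: Ā=282.6230, payoff=128.0665, prob=0.014821
DUDUDU: Ā=267.3414, payoff=143.3481, prob=0.014821
UUDUDU: Ā=421.3533, payoff=225.9291, prob=0.011363
DDUUDU: Ā=253.2822, payoff=157.4073, prob=0.014821
UDUUDU: Ā=399.1948, payoff=248.0875, prob=0.011363
DUUUDU: Ā=383.9132, payoff=263.3692, prob=0.011363
UUUUDU: Ā=605.0805, payoff=415.0927, prob=0.008712
DDDDUU: Ā=167.4198, payoff=93.1556, prob=0.019332
UDDDUU: Ā=263.8682, payoff=146.8213, prob=0.014821
DUDDUU: Ā=248.5865, payoff=162.1030, prob=0.014821
UUDDUU: Ā=391.7939, payoff=255.4884, prob=0.011363
DDUDUU: Ā=234.5274, payoff=176.1621, prob=0.014821
UDUDUU: Ā=369.6355, payoff=277.6468, prob=0.011363
DUUDUU: Ā=354.3538, payoff=292.9285, prob=0.011363
UUUDUU: Ā=558.4925, payoff=461.6808, prob=0.008712
DDDUUU: Ā=221.5930, payoff=189.0965, prob=0.014821
UDDUUU: Ā=349.2498, payoff=298.0326, prob=0.011363
DUDUUU: Ā=333.9681, payoff=313.3143, prob=0.011363
UUDUUU: Ā=526.3628, payoff=493.8105, prob=0.008712
DDUUUU: Ā=319.9090, payoff=327.3734, prob=0.011363
UDUUUU: Ā=504.2044, payoff=515.9689, prob=0.008712
DUUUUU: Ā=488.9227, payoff=531.2506, prob=0.008712
UUUUUU: Ā=770.5847, payoff=837.2971, prob=0.006679
Price = Σ prob·payoff / R^6 = 113.865990 / 2.313061 = 49.2274

price = 49.2274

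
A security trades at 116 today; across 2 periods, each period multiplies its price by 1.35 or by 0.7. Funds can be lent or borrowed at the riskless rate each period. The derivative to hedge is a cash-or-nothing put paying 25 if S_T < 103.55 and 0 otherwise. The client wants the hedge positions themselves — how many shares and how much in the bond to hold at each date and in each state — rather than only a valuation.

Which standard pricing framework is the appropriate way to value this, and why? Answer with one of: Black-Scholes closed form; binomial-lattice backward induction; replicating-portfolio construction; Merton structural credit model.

Key observation: the task asks for the hedge itself — share and bond holdings at every node of the 2-period tree on spot 116 with factors 1.35/0.7 — which is exactly what the replicating-portfolio construction produces.

framework: replicating-portfolio construction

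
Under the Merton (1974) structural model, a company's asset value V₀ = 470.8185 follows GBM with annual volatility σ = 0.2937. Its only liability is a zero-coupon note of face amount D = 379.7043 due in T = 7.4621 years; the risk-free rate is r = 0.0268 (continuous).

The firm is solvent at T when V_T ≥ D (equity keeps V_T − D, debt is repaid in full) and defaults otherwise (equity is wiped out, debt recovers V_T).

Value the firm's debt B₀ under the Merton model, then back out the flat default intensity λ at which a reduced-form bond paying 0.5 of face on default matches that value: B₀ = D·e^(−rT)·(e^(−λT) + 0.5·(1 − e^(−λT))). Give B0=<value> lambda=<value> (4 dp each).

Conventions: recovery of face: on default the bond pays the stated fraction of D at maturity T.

With assets at 470.8185 and a single debt payment of 379.7043 at 7.4621 years:
d₁ = [ln(V₀/D) + (r + σ²/2)T] / (σ√T)
   = [ln(470.8185/379.7043) + (0.0268 + 0.5·0.2937²)·7.4621] / (0.2937·√7.4621)
   = [0.215080 + 0.521823] / 0.802296 = 0.918493
d₂ = d₁ − σ√T = 0.918493 − 0.802296 = 0.116198
N(d₁) = 0.820820,  N(d₂) = 0.546252,  e^(−rT) = 0.818744
E₀ = V₀·N(d₁) − D·e^(−rT)·N(d₂)
   = 470.8185·0.820820 − 379.7043·0.818744·0.546252 = 216.637997
B₀ = V₀ − E₀ = 470.8185 − 216.637997 = 254.180503
e^(−λT) = (B₀·e^(rT)/D − 0.5)/(1 − 0.5) = (254.1805·1.221384/379.7043 − 0.5)/0.5 = 0.63522975
λ = −ln(0.63522975)/7.4621 = 0.060810

B0=254.1805 lambda=0.0608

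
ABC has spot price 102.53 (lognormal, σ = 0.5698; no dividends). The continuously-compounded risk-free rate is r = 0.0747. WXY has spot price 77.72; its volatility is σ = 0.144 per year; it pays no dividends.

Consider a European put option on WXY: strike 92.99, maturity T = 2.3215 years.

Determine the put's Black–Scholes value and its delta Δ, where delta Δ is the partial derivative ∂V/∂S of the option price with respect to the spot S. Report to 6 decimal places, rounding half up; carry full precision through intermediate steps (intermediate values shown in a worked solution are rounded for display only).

σ√T = 0.144·√2.3215 = 0.219405
d₁ = (ln(S/K) + (r+σ²/2)T) / (σ√T) = (ln(77.72/92.99) + (0.0747+0.144²/2)·2.3215) / 0.219405 = (-0.179379 + 0.197485) / 0.219405 = 0.082523
d₂ = d₁ − σ√T = 0.082523 − 0.219405 = -0.136882
e^{−rT} = 0.840788
N(−d₁) = 0.467115,  N(−d₂) = 0.554438
Put price V = K·e^{−rT}·N(−d₂) − S·N(−d₁) = 43.348647 − 36.304202 = 7.044445
Δ = −N(−d₁) = -0.467115

price = 7.044445
Δ = -0.467115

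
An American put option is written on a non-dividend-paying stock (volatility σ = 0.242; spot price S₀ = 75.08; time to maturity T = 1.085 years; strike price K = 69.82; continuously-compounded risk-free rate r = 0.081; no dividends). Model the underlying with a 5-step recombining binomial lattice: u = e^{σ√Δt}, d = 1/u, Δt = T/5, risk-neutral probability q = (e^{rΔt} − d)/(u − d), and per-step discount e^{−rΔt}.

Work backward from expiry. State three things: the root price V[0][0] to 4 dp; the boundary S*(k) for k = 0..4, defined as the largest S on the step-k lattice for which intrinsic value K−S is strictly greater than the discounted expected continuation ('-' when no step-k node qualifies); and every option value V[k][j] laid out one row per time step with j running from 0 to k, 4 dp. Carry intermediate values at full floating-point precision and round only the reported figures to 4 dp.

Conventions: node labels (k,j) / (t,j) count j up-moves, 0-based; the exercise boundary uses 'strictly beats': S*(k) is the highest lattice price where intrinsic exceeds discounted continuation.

price = 3.2044
boundary = - - - 53.5363 59.9248
tree:
3.2044
5.7379 1.2375
9.9134 2.5111 0.2367
16.2837 5.0277 0.5357 0.0000
21.9912 9.8952 1.2125 0.0000 0.0000
27.0902 16.2837 2.7442 0.0000 0.0000 0.0000

params: Δt=0.21700 u=1.11933 d=0.89339 q=0.55033 e^(-rΔt)=0.98258
t_5 payoffs: 27.0902 16.2837 2.7442 0.0000 0.0000 0.0000
t_4: node(4,0) S=47.8288 payoff=21.9912 vs cont=20.7747 → 21.9912 [stop]  node(4,1) S=59.9248 payoff=9.8952 vs cont=8.6786 → 9.8952 [stop]  node(4,2) S=75.0800 payoff=0.0000 vs cont=1.2125 → 1.2125 [wait]  node(4,3) S=94.0679 payoff=0.0000 vs cont=0.0000 → 0.0000 [wait]  node(4,4) S=117.8580 payoff=0.0000 vs cont=0.0000 → 0.0000 [wait]  ⇒ S*(4)=59.9248
t_3: node(3,0) S=53.5363 payoff=16.2837 vs cont=15.0672 → 16.2837 [stop]  node(3,1) S=67.0758 payoff=2.7442 vs cont=5.0277 → 5.0277 [wait]  node(3,2) S=84.0394 payoff=0.0000 vs cont=0.5357 → 0.5357 [wait]  node(3,3) S=105.2932 payoff=0.0000 vs cont=0.0000 → 0.0000 [wait]  ⇒ S*(3)=53.5363
t_2: node(2,0) S=59.9248 payoff=9.8952 vs cont=9.9134 → 9.9134 [wait]  node(2,1) S=75.0800 payoff=0.0000 vs cont=2.5111 → 2.5111 [wait]  node(2,2) S=94.0679 payoff=0.0000 vs cont=0.2367 → 0.2367 [wait]  ⇒ S*(2)=-
t_1: node(1,0) S=67.0758 payoff=2.7442 vs cont=5.7379 → 5.7379 [wait]  node(1,1) S=84.0394 payoff=0.0000 vs cont=1.2375 → 1.2375 [wait]  ⇒ S*(1)=-
t_0: node(0,0) S=75.0800 payoff=0.0000 vs cont=3.2044 → 3.2044 [wait]  ⇒ S*(0)=-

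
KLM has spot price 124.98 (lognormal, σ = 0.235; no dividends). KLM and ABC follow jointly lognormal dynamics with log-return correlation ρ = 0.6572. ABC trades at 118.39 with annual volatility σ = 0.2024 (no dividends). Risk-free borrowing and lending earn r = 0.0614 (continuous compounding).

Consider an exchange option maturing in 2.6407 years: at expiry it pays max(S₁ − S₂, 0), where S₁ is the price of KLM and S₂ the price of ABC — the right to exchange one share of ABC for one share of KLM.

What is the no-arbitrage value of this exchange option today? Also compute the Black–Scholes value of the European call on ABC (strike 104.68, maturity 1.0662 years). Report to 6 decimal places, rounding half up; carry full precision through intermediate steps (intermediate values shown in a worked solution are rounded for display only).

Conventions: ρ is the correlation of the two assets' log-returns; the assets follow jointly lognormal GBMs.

σ_eff = √(σ₁² + σ₂² − 2ρσ₁σ₂) = √(0.235² + 0.2024² − 2·0.6572·0.235·0.2024) = 0.183501
d₁ = (ln(S₁/S₂) + (q₂ − q₁ + σ_eff²/2)T) / (σ_eff√T) = (ln(124.98/118.39) + (0.0 − 0.0 + 0.016836)·2.6407) / 0.298193 = 0.330756
d₂ = d₁ − σ_eff√T = 0.330756 − 0.298193 = 0.032562
N(d₁) = 0.629585,  N(d₂) = 0.512988
V = S₁·e^{−q₁T}·N(d₁) − S₂·e^{−q₂T}·N(d₂) = 78.685586 − 60.732660 = 17.952926
[vanilla: ABC call K=104.68]
σ√T = 0.2024·√1.0662 = 0.208992
d₁ = (ln(S/K) + (r+σ²/2)T) / (σ√T) = (ln(118.39/104.68) + (0.0614+0.2024²/2)·1.0662) / 0.208992 = (0.123076 + 0.087304) / 0.208992 = 1.006640
d₂ = d₁ − σ√T = 1.006640 − 0.208992 = 0.797647
e^{−rT} = 0.936632
N(d₁) = 0.842946,  N(d₂) = 0.787462
price = S·N(d₁) − K·e^{−rT}·N(d₂) = 99.796376 − 77.208057 = 22.588320

exchange price = 17.952926
price(ABC call K=104.68) = 22.588320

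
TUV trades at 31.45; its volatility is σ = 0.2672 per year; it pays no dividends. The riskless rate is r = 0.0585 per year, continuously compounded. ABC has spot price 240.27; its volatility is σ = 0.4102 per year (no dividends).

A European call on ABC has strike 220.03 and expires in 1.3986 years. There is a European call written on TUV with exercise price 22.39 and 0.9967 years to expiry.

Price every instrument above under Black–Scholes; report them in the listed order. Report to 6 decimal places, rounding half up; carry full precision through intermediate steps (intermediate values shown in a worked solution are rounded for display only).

[ABC call K=220.03]
σ√T = 0.4102·√1.3986 = 0.485112
d₁ = (ln(S/K) + (r+σ²/2)T) / (σ√T) = (ln(240.27/220.03) + (0.0585+0.4102²/2)·1.3986) / 0.485112 = (0.087999 + 0.199485) / 0.485112 = 0.592614
d₂ = d₁ − σ√T = 0.592614 − 0.485112 = 0.107502
e^{−rT} = 0.921440
N(d₁) = 0.723280,  N(d₂) = 0.542805
price = S·N(d₁) − K·e^{−rT}·N(d₂) = 173.782562 − 110.050551 = 63.732011
[TUV call K=22.39]
σ√T = 0.2672·√0.9967 = 0.266759
d₁ = (ln(S/K) + (r+σ²/2)T) / (σ√T) = (ln(31.45/22.39) + (0.0585+0.2672²/2)·0.9967) / 0.266759 = (0.339785 + 0.093887) / 0.266759 = 1.625707
d₂ = d₁ − σ√T = 1.625707 − 0.266759 = 1.358948
e^{−rT} = 0.943360
N(d₁) = 0.947994,  N(d₂) = 0.912919
price = S·N(d₁) − K·e^{−rT}·N(d₂) = 29.814412 − 19.282517 = 10.531895

price(ABC call K=220.03) = 63.732011
price(TUV call K=22.39) = 10.531895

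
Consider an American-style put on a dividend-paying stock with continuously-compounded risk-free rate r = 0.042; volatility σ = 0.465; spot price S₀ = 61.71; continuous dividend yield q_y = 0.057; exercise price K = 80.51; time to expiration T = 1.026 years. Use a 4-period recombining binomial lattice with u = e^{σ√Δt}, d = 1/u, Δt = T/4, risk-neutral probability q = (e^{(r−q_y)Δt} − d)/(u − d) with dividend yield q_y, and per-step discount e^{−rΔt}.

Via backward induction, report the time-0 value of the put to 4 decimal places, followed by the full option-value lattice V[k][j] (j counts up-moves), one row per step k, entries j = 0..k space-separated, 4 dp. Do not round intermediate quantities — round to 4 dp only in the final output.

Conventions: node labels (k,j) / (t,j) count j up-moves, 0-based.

price = 25.0056
tree:
25.0056
33.1009 15.0437
41.9799 22.3165 5.9086
50.0645 31.7484 10.5395 0.0000
56.4528 41.9799 18.8000 0.0000 0.0000

params: Δt=0.25650 u=1.26555 d=0.79017 q=0.43332 e^(-rΔt)=0.98928
t_4 payoffs: 56.4528 41.9799 18.8000 0.0000 0.0000
k=3: node(3,0) S=30.4455 payoff=50.0645 vs cont=49.6438 → 50.0645 [stop]  node(3,1) S=48.7616 payoff=31.7484 vs cont=31.5935 → 31.7484 [stop]  node(3,2) S=78.0968 payoff=2.4132 vs cont=10.5395 → 10.5395 [wait]  node(3,3) S=125.0802 payoff=0.0000 vs cont=0.0000 → 0.0000 [wait]
k=2: node(2,0) S=38.5301 payoff=41.9799 vs cont=41.6765 → 41.9799 [stop]  node(2,1) S=61.7100 payoff=18.8000 vs cont=22.3165 → 22.3165 [wait]  node(2,2) S=98.8350 payoff=0.0000 vs cont=5.9086 → 5.9086 [wait]
k=1: node(1,0) S=48.7616 payoff=31.7484 vs cont=33.1009 → 33.1009 [wait]  node(1,1) S=78.0968 payoff=2.4132 vs cont=15.0437 → 15.0437 [wait]
k=0: node(0,0) S=61.7100 payoff=18.8000 vs cont=25.0056 → 25.0056 [wait]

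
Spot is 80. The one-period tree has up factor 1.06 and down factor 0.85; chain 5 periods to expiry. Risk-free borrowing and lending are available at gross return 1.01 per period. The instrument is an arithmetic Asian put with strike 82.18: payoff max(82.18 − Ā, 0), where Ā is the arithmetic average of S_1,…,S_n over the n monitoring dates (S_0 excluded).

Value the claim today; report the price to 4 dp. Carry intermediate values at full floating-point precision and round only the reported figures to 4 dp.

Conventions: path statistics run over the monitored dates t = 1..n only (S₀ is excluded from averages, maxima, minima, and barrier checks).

No-arbitrage gives p* = (R−d)/(u−d) = 0.7619: enumerate every path, weight its payoff by its p*-probability, and discount by R^5.
Enumerate all 2^5 = 32 price paths (U = up ×1.06, D = down ×0.85); each path with k up-moves has probability p*^k·(1−p*)^(5−k).
DDDDD: Ā=50.4374, payoff=31.7426, prob=0.000765
UDDDD: Ā=62.8984, payoff=19.2816, prob=0.002449
DUDDD: Ā=59.5384, payoff=22.6416, prob=0.002449
UUDDD: Ā=74.2479, payoff=7.9321, prob=0.007835
DDUDD: Ā=56.6824, payoff=25.4976, prob=0.002449
UDUDD: Ā=70.6863, payoff=11.4937, prob=0.007835
DUUDD: Ā=67.3263, payoff=14.8537, prob=0.007835
UUUDD: Ā=83.9598, payoff=0.0000, prob=0.025073
DDDUD: Ā=54.2548, payoff=27.9252, prob=0.002449
UDDUD: Ā=67.6589, payoff=14.5211, prob=0.007835
DUDUD: Ā=64.2989, payoff=17.8811, prob=0.007835
UUDUD: Ā=80.1845, payoff=1.9955, prob=0.025073
DDUUD: Ā=61.4429, payoff=20.7371, prob=0.007835
UDUUD: Ā=76.6229, payoff=5.5571, prob=0.025073
DUUUD: Ā=73.2629, payoff=8.9171, prob=0.025073
UUUUD: Ā=91.3632, payoff=0.0000, prob=0.080233
DDDDU: Ā=52.1913, payoff=29.9887, prob=0.002449
UDDDU: Ā=65.0857, payoff=17.0943, prob=0.007835
DUDDU: Ā=61.7257, payoff=20.4543, prob=0.007835
UUDDU: Ā=76.9755, payoff=5.2045, prob=0.025073
DDUDU: Ā=58.8697, payoff=23.3103, prob=0.007835
UDUDU: Ā=73.4139, payoff=8.7661, prob=0.025073
DUUDU: Ā=70.0539, payoff=12.1261, prob=0.025073
UUUDU: Ā=87.3614, payoff=0.0000, prob=0.080233
DDDUU: Ā=56.4421, payoff=25.7379, prob=0.007835
UDDUU: Ā=70.3866, payoff=11.7934, prob=0.025073
DUDUU: Ā=67.0266, payoff=15.1534, prob=0.025073
UUDUU: Ā=83.5861, payoff=0.0000, prob=0.080233
DDUUU: Ā=64.1706, payoff=18.0094, prob=0.025073
UDUUU: Ā=80.0245, payoff=2.1555, prob=0.080233
DUUUU: Ā=76.6645, payoff=5.5155, prob=0.080233
UUUUU: Ā=95.6051, payoff=0.0000, prob=0.256746
Price = Σ prob·payoff / R^5 = 4.504546 / 1.051010 = 4.2859

price = 4.2859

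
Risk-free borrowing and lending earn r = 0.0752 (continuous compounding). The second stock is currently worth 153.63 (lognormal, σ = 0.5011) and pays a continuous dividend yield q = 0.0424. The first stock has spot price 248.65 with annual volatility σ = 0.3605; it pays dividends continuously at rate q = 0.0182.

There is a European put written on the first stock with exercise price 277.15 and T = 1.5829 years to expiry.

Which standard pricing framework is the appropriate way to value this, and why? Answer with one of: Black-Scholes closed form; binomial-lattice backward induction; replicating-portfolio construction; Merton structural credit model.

Key observation: a European claim on the first stock (strike 277.15) — a lognormal (GBM) underlying with constant rate and volatility — has an exact closed-form value; no lattice or capital structure is involved.

framework: Black-Scholes closed form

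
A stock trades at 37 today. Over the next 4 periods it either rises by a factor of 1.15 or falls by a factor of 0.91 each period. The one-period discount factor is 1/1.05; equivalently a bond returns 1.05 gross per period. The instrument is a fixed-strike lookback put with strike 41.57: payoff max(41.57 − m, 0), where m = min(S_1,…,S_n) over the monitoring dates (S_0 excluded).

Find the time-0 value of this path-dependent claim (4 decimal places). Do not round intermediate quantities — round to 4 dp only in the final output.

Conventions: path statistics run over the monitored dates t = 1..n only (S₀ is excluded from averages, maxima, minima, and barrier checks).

Risk-neutral up-probability p* = (R−d)/(u−d) = (1.05−0.91)/(1.15−0.91) = 0.5833; the claim prices as the p*-weighted sum of path payoffs discounted by R^4.
Enumerate all 2^4 = 16 price paths (U = up ×1.15, D = down ×0.91); each path with k up-moves has probability p*^k·(1−p*)^(4−k).
DDDD: m=25.3727, payoff=16.1973, prob=0.030141
UDDD: m=32.0644, payoff=9.5056, prob=0.042197
DUDD: m=32.0644, payoff=9.5056, prob=0.042197
UUDD: m=40.5210, payoff=1.0490, prob=0.059076
DDUD: m=30.6397, payoff=10.9303, prob=0.042197
UDUD: m=38.7205, payoff=2.8495, prob=0.059076
DUUD: m=33.6700, payoff=7.9000, prob=0.059076
UUUD: m=42.5500, payoff=0.0000, prob=0.082706
DDDU: m=27.8821, payoff=13.6879, prob=0.042197
UDDU: m=35.2357, payoff=6.3343, prob=0.059076
DUDU: m=33.6700, payoff=7.9000, prob=0.059076
UUDU: m=42.5500, payoff=0.0000, prob=0.082706
DDUU: m=30.6397, payoff=10.9303, prob=0.059076
UDUU: m=38.7205, payoff=2.8495, prob=0.082706
DUUU: m=33.6700, payoff=7.9000, prob=0.082706
UUUU: m=42.5500, payoff=0.0000, prob=0.115789
Price = Σ prob·payoff / R^4 = 5.401917 / 1.215506 = 4.4442

price = 4.4442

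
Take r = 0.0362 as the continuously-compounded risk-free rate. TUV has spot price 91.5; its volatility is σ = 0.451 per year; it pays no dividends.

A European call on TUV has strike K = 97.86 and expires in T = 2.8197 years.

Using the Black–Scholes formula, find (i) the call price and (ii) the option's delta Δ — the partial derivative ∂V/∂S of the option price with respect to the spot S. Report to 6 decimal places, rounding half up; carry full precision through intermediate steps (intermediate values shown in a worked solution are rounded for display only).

σ√T = 0.451·√2.8197 = 0.757318
d₁ = (ln(S/K) + (r+σ²/2)T) / (σ√T) = (ln(91.5/97.86) + (0.0362+0.451²/2)·2.8197) / 0.757318 = (-0.067199 + 0.388838) / 0.757318 = 0.424708
d₂ = d₁ − σ√T = 0.424708 − 0.757318 = -0.332609
e^{−rT} = 0.902964
N(d₁) = 0.664475,  N(d₂) = 0.369715
Call price V = S·N(d₁) − K·e^{−rT}·N(d₂) = 60.799497 − 32.669473 = 28.130025
Δ = N(d₁) = 0.664475

price = 28.130025
Δ = 0.664475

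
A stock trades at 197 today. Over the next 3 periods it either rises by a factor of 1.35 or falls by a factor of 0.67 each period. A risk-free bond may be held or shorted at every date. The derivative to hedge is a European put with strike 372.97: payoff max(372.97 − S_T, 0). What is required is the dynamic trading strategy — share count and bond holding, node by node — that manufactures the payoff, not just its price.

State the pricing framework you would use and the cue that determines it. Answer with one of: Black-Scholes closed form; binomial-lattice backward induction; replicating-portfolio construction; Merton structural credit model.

framework: replicating-portfolio construction

Key observation: the deliverable is the dynamic trading strategy on the 3-step tree (spot 197, moves 1.35 and 0.67), so the valuation must go through the node-by-node replicating-portfolio solve.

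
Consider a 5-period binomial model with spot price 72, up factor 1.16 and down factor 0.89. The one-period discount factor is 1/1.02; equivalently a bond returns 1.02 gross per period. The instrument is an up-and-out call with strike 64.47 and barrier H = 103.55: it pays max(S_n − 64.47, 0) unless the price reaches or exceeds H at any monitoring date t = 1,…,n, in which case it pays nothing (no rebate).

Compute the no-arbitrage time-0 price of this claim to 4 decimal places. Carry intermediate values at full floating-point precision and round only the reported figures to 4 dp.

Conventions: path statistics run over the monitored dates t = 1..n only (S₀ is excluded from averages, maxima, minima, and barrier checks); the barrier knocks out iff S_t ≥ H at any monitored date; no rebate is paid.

No-arbitrage gives p* = (R−d)/(u−d) = 0.4815: enumerate every path, weight its payoff by its p*-probability, and discount by R^5.
Enumerate all 2^5 = 32 price paths (U = up ×1.16, D = down ×0.89); each path with k up-moves has probability p*^k·(1−p*)^(5−k).
DDDDD: M=64.0800, payoff=0.0000, prob=0.037482
UDDDD: M=83.5200, payoff=0.0000, prob=0.034805
DUDDD: M=74.3328, payoff=0.0000, prob=0.034805
UUDDD: M=96.8832, payoff=3.8297, prob=0.032319
DDUDD: M=66.1562, payoff=0.0000, prob=0.034805
UDUDD: M=86.2260, payoff=3.8297, prob=0.032319
DUUDD: M=86.2260, payoff=3.8297, prob=0.032319
UUUDD: M=112.3845, payoff=0.0000, prob=0.030010
DDDUD: M=64.0800, payoff=0.0000, prob=0.034805
UDDUD: M=83.5200, payoff=3.8297, prob=0.032319
DUDUD: M=76.7412, payoff=3.8297, prob=0.032319
UUDUD: M=100.0222, payoff=24.5498, prob=0.030010
DDUUD: M=76.7412, payoff=3.8297, prob=0.032319
UDUUD: M=100.0222, payoff=24.5498, prob=0.030010
DUUUD: M=100.0222, payoff=24.5498, prob=0.030010
UUUUD: M=130.3660, payoff=0.0000, prob=0.027867
DDDDU: M=64.0800, payoff=0.0000, prob=0.034805
UDDDU: M=83.5200, payoff=3.8297, prob=0.032319
DUDDU: M=74.3328, payoff=3.8297, prob=0.032319
UUDDU: M=96.8832, payoff=24.5498, prob=0.030010
DDUDU: M=68.2997, payoff=3.8297, prob=0.032319
UDUDU: M=89.0198, payoff=24.5498, prob=0.030010
DUUDU: M=89.0198, payoff=24.5498, prob=0.030010
UUUDU: M=116.0258, payoff=0.0000, prob=0.027867
DDDUU: M=68.2997, payoff=3.8297, prob=0.032319
UDDUU: M=89.0198, payoff=24.5498, prob=0.030010
DUDUU: M=89.0198, payoff=24.5498, prob=0.030010
UUDUU: M=116.0258, payoff=0.0000, prob=0.027867
DDUUU: M=89.0198, payoff=24.5498, prob=0.030010
UDUUU: M=116.0258, payoff=0.0000, prob=0.027867
DUUUU: M=116.0258, payoff=0.0000, prob=0.027867
UUUUU: M=151.2246, payoff=0.0000, prob=0.025876
Price = Σ prob·payoff / R^5 = 7.868356 / 1.104081 = 7.1266

price = 7.1266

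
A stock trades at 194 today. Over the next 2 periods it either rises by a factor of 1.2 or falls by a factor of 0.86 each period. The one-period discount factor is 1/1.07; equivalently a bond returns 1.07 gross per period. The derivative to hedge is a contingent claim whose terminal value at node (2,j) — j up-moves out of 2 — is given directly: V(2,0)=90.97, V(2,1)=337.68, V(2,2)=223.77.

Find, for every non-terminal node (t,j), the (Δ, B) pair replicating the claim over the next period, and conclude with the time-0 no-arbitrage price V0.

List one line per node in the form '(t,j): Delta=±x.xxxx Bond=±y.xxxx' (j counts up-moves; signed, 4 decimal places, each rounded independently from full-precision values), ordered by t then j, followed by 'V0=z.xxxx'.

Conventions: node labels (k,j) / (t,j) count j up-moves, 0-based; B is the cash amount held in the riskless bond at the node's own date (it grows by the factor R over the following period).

No-arbitrage ⇒ martingale measure with p* = (R−d)/(u−d) = 0.6176.
At maturity the claim pays: V(2,0)=90.9700, V(2,1)=337.6800, V(2,2)=223.7700
  t=1,j=0: stock 166.8400 → up 200.2080 (V=337.6800), down 143.4824 (V=90.9700). Price 227.4296; hedge Δ=4.3492, bond B=-498.1880.
  t=1,j=1: stock 232.8000 → up 279.3600 (V=223.7700), down 200.2080 (V=337.6800). Price 249.8353; hedge Δ=-1.4391, bond B=584.8648.
  t=0,j=0: stock 194.0000 → up 232.8000 (V=249.8353), down 166.8400 (V=227.4296). Price 225.4845; hedge Δ=0.3397, bond B=159.5854.
Verification: the root portfolio costs Δ(0,0)·S0 + B(0,0) = 225.4845, matching V0.

(0,0): Delta=0.3397 Bond=159.5854
(1,0): Delta=4.3492 Bond=-498.1880
(1,1): Delta=-1.4391 Bond=584.8648
V0=225.4845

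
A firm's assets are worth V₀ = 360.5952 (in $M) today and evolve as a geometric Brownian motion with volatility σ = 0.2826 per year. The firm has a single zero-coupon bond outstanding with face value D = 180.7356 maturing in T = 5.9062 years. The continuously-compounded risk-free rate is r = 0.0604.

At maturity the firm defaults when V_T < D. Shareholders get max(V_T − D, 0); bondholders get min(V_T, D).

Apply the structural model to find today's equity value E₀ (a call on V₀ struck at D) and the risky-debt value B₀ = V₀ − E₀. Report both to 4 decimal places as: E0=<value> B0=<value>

With assets at 360.5952 and a single debt payment of 180.7356 at 5.9062 years:
d₁ = [ln(V₀/D) + (r + σ²/2)T] / (σ√T)
   = [ln(360.5952/180.7356) + (0.0604 + 0.5·0.2826²)·5.9062] / (0.2826·√5.9062)
   = [0.690721 + 0.592577] / 0.686794 = 1.868535
d₂ = d₁ − σ√T = 1.868535 − 0.686794 = 1.181742
N(d₁) = 0.969156,  N(d₂) = 0.881346,  e^(−rT) = 0.699958
E₀ = V₀·N(d₁) − D·e^(−rT)·N(d₂)
   = 360.5952·0.969156 − 180.7356·0.699958·0.881346 = 237.976325
B₀ = V₀ − E₀ = 360.5952 − 237.976325 = 122.618875

E0=237.9763 B0=122.6189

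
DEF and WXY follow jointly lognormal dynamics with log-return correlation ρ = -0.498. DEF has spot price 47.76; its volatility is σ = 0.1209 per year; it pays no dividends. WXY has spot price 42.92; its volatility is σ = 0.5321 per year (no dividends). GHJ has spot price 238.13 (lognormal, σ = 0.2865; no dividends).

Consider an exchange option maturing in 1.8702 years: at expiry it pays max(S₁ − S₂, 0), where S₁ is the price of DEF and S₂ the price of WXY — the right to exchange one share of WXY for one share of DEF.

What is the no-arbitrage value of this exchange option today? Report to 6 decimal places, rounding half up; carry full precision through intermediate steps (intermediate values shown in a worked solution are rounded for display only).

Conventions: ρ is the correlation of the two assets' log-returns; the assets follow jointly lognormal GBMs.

σ_eff = √(σ₁² + σ₂² − 2ρσ₁σ₂) = √(0.1209² + 0.5321² − 2·-0.498·0.1209·0.5321) = 0.601515
d₁ = (ln(S₁/S₂) + (q₂ − q₁ + σ_eff²/2)T) / (σ_eff√T) = (ln(47.76/42.92) + (0.0 − 0.0 + 0.180910)·1.8702) / 0.822604 = 0.541195
d₂ = d₁ − σ_eff√T = 0.541195 − 0.822604 = -0.281409
N(d₁) = 0.705813,  N(d₂) = 0.389198
V = S₁·e^{−q₁T}·N(d₁) − S₂·e^{−q₂T}·N(d₂) = 33.709649 − 16.704395 = 17.005254
Key observation: pricing in WXY-units makes this a unit-strike call on the ratio S₁/S₂ — the risk-free rate cancels and cannot affect the value.

exchange price = 17.005254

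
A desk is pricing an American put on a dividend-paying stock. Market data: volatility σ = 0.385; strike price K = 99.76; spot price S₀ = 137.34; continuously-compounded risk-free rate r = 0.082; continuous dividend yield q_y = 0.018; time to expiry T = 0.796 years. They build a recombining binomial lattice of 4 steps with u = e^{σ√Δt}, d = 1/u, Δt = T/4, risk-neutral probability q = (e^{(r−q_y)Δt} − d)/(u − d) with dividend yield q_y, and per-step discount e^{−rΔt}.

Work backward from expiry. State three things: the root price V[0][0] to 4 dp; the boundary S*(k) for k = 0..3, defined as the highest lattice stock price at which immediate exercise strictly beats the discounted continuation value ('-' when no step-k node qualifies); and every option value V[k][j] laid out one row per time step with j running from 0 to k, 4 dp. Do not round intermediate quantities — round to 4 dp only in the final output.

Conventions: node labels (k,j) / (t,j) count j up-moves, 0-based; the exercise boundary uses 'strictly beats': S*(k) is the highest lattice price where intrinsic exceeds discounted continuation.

price = 2.6035
boundary = - - - 82.0411
tree:
2.6035
4.9506 0.2889
9.3830 0.5808 0.0000
17.7189 1.1673 0.0000 0.0000
30.6655 2.3463 0.0000 0.0000 0.0000

Δt=0.19900  u=1.18738  d=0.84219  q=0.49430  discount=0.98381
step 4 (expiry): payoffs max(K−S,0) = 30.6655 2.3463 0.0000 0.0000 0.0000
step 3: (k=3,j=0): S=82.0411, K−S=17.7189, hold=16.3975 ⇒ V=17.7189 exercise | (k=3,j=1): S=115.6668, K−S=0.0000, hold=1.1673 ⇒ V=1.1673 continue | (k=3,j=2): S=163.0743, K−S=0.0000, hold=0.0000 ⇒ V=0.0000 continue | (k=3,j=3): S=229.9124, K−S=0.0000, hold=0.0000 ⇒ V=0.0000 continue  boundary S*=82.0411
step 2: (k=2,j=0): S=97.4137, K−S=2.3463, hold=9.3830 ⇒ V=9.3830 continue | (k=2,j=1): S=137.3400, K−S=0.0000, hold=0.5808 ⇒ V=0.5808 continue | (k=2,j=2): S=193.6306, K−S=0.0000, hold=0.0000 ⇒ V=0.0000 continue  boundary S*=-
step 1: (k=1,j=0): S=115.6668, K−S=0.0000, hold=4.9506 ⇒ V=4.9506 continue | (k=1,j=1): S=163.0743, K−S=0.0000, hold=0.2889 ⇒ V=0.2889 continue  boundary S*=-
step 0: (k=0,j=0): S=137.3400, K−S=0.0000, hold=2.6035 ⇒ V=2.6035 continue  boundary S*=-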